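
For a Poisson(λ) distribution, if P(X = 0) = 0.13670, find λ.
λ = 1.9900

For a Poisson(λ) distribution, the PMF at 0 is:
P(X = 0) = λ^0 e^(-λ) / 0! = e^(-λ)

Given P(X = 0) = 0.13670:
e^(-λ) = 0.13670
-λ = ln(0.13670)
λ = -ln(0.13670) = 1.9900

Verification: e^(-1.9900) = 0.13670 ✓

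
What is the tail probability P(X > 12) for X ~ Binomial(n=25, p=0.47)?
0.380835

We have X ~ Binomial(n=25, p=0.47).

P(X > 12) = 1 - P(X ≤ 12)
                = 1 - F(12)
                = 1 - 0.619165
                = 0.380835

So there's approximately a 38.1% chance that X exceeds 12.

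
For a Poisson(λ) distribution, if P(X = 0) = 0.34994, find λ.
λ = 1.0500

For a Poisson(λ) distribution, the PMF at 0 is:
P(X = 0) = λ^0 e^(-λ) / 0! = e^(-λ)

Given P(X = 0) = 0.34994:
e^(-λ) = 0.34994
-λ = ln(0.34994)
λ = -ln(0.34994) = 1.0500

Verification: e^(-1.0500) = 0.34994 ✓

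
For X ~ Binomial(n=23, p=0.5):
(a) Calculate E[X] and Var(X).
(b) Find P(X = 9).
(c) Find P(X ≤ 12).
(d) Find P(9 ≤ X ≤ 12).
(a) E[X] = 11.5000, Var(X) = 5.7500
(b) P(X = 9) = 0.097417
(c) P(X ≤ 12) = 0.661180
(d) P(9 ≤ X ≤ 12) = 0.556160

We have X ~ Binomial(n=23, p=0.5).

(a) Moments:
E[X] = 11.5000
Var(X) = 5.7500
σ = √Var(X) = 2.3979

(b) Point probability using PMF:
P(X = 9) = 0.097417

(c) Cumulative probability using CDF:
P(X ≤ 12) = F(12) = 0.661180

(d) Range probability:
P(9 ≤ X ≤ 12) = P(X ≤ 12) - P(X ≤ 8)
                   = F(12) - F(8)
                   = 0.661180 - 0.105020
                   = 0.556160

This means approximately 55.6% of outcomes fall in the interval [9, 12].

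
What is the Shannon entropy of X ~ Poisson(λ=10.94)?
2.6071 nats

We have X ~ Poisson(λ=10.94).

The Shannon entropy measures the uncertainty or information content of the distribution.

For a Poisson distribution with λ=10.94:
H(X) = 2.6071 nats

(In bits, this would be 3.7613 bits.)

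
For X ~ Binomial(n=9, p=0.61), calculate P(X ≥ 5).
0.753977

We have X ~ Binomial(n=9, p=0.61).

For discrete distributions, P(X ≥ 5) = 1 - P(X ≤ 4).

P(X ≤ 4) = 0.246023
P(X ≥ 5) = 1 - 0.246023 = 0.753977

So there's approximately a 75.4% chance that X is at least 5.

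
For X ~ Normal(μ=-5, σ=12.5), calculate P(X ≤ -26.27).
0.044415

We have X ~ Normal(μ=-5, σ=12.5).

The CDF gives us P(X ≤ k).

Using the CDF:
P(X ≤ -26.27) = 0.044415

This means there's approximately a 4.4% chance that X is at most -26.27.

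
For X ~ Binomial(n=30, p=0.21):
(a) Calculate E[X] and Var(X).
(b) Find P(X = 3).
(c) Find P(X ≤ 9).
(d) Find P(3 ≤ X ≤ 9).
(a) E[X] = 6.3000, Var(X) = 4.9770
(b) P(X = 3) = 0.064731
(c) P(X ≤ 9) = 0.919365
(d) P(3 ≤ X ≤ 9) = 0.885657

We have X ~ Binomial(n=30, p=0.21).

(a) Moments:
E[X] = 6.3000
Var(X) = 4.9770
σ = √Var(X) = 2.2309

(b) Point probability using PMF:
P(X = 3) = 0.064731

(c) Cumulative probability using CDF:
P(X ≤ 9) = F(9) = 0.919365

(d) Range probability:
P(3 ≤ X ≤ 9) = P(X ≤ 9) - P(X ≤ 2)
                   = F(9) - F(2)
                   = 0.919365 - 0.033709
                   = 0.885657

This means approximately 88.6% of outcomes fall in the interval [3, 9].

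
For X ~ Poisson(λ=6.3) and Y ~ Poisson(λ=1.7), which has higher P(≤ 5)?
Y has higher probability (P(Y ≤ 5) = 0.9920 > P(X ≤ 5) = 0.3988)

Compute P(≤ 5) for each distribution:

X ~ Poisson(λ=6.3):
P(X ≤ 5) = 0.3988

Y ~ Poisson(λ=1.7):
P(Y ≤ 5) = 0.9920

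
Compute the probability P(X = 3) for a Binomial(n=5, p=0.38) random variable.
0.210928

We have X ~ Binomial(n=5, p=0.38).

For a Binomial distribution, the PMF gives us the probability of each outcome.

Using the PMF formula:
P(X = 3) = 0.210928

Rounded to 4 decimal places: 0.2109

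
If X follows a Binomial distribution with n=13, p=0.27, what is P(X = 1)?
0.080386

We have X ~ Binomial(n=13, p=0.27).

For a Binomial distribution, the PMF gives us the probability of each outcome.

Using the PMF formula:
P(X = 1) = 0.080386

Rounded to 4 decimal places: 0.0804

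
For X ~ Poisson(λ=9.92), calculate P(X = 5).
0.039371

We have X ~ Poisson(λ=9.92).

For a Poisson distribution, the PMF gives us the probability of each outcome.

Using the PMF formula:
P(X = 5) = 0.039371

Rounded to 4 decimal places: 0.0394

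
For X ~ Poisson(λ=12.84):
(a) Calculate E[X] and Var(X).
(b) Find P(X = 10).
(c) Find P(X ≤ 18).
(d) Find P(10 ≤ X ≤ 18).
(a) E[X] = 12.8400, Var(X) = 12.8400
(b) P(X = 10) = 0.089032
(c) P(X ≤ 18) = 0.936325
(d) P(10 ≤ X ≤ 18) = 0.759682

We have X ~ Poisson(λ=12.84).

(a) Moments:
E[X] = 12.8400
Var(X) = 12.8400
σ = √Var(X) = 3.5833

(b) Point probability using PMF:
P(X = 10) = 0.089032

(c) Cumulative probability using CDF:
P(X ≤ 18) = F(18) = 0.936325

(d) Range probability:
P(10 ≤ X ≤ 18) = P(X ≤ 18) - P(X ≤ 9)
                   = F(18) - F(9)
                   = 0.936325 - 0.176642
                   = 0.759682

This means approximately 76.0% of outcomes fall in the interval [10, 18].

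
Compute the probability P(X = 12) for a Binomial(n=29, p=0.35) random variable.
0.115738

We have X ~ Binomial(n=29, p=0.35).

For a Binomial distribution, the PMF gives us the probability of each outcome.

Using the PMF formula:
P(X = 12) = 0.115738

Rounded to 4 decimal places: 0.1157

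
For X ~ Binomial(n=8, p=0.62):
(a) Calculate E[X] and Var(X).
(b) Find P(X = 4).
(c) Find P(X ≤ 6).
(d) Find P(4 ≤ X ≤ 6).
(a) E[X] = 4.9600, Var(X) = 1.8848
(b) P(X = 4) = 0.215675
(c) P(X ≤ 6) = 0.871109
(d) P(4 ≤ X ≤ 6) = 0.726842

We have X ~ Binomial(n=8, p=0.62).

(a) Moments:
E[X] = 4.9600
Var(X) = 1.8848
σ = √Var(X) = 1.3729

(b) Point probability using PMF:
P(X = 4) = 0.215675

(c) Cumulative probability using CDF:
P(X ≤ 6) = F(6) = 0.871109

(d) Range probability:
P(4 ≤ X ≤ 6) = P(X ≤ 6) - P(X ≤ 3)
                   = F(6) - F(3)
                   = 0.871109 - 0.144267
                   = 0.726842

This means approximately 72.7% of outcomes fall in the interval [4, 6].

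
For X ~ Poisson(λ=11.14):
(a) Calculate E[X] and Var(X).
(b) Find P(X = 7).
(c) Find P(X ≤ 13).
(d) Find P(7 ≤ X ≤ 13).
(a) E[X] = 11.1400, Var(X) = 11.1400
(b) P(X = 7) = 0.061337
(c) P(X ≤ 13) = 0.768166
(d) P(7 ≤ X ≤ 13) = 0.695125

We have X ~ Poisson(λ=11.14).

(a) Moments:
E[X] = 11.1400
Var(X) = 11.1400
σ = √Var(X) = 3.3377

(b) Point probability using PMF:
P(X = 7) = 0.061337

(c) Cumulative probability using CDF:
P(X ≤ 13) = F(13) = 0.768166

(d) Range probability:
P(7 ≤ X ≤ 13) = P(X ≤ 13) - P(X ≤ 6)
                   = F(13) - F(6)
                   = 0.768166 - 0.073041
                   = 0.695125

This means approximately 69.5% of outcomes fall in the interval [7, 13].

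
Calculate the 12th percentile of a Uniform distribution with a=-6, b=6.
-4.5600

We have X ~ Uniform(a=-6, b=6).

We want to find x such that P(X ≤ x) = 0.12.

This is the 12th percentile, which means 12% of values fall below this point.

Using the inverse CDF (quantile function):
x = F⁻¹(0.12) = -4.5600

Verification: P(X ≤ -4.5600) = 0.12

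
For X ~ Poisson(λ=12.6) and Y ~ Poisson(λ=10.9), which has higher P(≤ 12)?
Y has higher probability (P(Y ≤ 12) = 0.6996 > P(X ≤ 12) = 0.5077)

Compute P(≤ 12) for each distribution:

X ~ Poisson(λ=12.6):
P(X ≤ 12) = 0.5077

Y ~ Poisson(λ=10.9):
P(Y ≤ 12) = 0.6996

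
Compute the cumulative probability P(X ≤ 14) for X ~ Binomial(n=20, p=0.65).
0.754604

We have X ~ Binomial(n=20, p=0.65).

The CDF gives us P(X ≤ k).

Using the CDF:
P(X ≤ 14) = 0.754604

This means there's approximately a 75.5% chance that X is at most 14.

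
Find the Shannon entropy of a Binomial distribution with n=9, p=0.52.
1.8220 nats

We have X ~ Binomial(n=9, p=0.52).

The Shannon entropy measures the uncertainty or information content of the distribution.

For a Binomial distribution with n=9, p=0.52:
H(X) = 1.8220 nats

(In bits, this would be 2.6286 bits.)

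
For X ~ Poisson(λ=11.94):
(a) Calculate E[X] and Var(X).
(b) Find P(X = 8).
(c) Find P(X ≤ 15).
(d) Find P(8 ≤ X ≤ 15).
(a) E[X] = 11.9400, Var(X) = 11.9400
(b) P(X = 8) = 0.066840
(c) P(X ≤ 15) = 0.848726
(d) P(8 ≤ X ≤ 15) = 0.756568

We have X ~ Poisson(λ=11.94).

(a) Moments:
E[X] = 11.9400
Var(X) = 11.9400
σ = √Var(X) = 3.4554

(b) Point probability using PMF:
P(X = 8) = 0.066840

(c) Cumulative probability using CDF:
P(X ≤ 15) = F(15) = 0.848726

(d) Range probability:
P(8 ≤ X ≤ 15) = P(X ≤ 15) - P(X ≤ 7)
                   = F(15) - F(7)
                   = 0.848726 - 0.092158
                   = 0.756568

This means approximately 75.7% of outcomes fall in the interval [8, 15].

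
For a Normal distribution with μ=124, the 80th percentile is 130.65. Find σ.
σ = 7.9014

For X ~ Normal(μ, σ), the p-th percentile satisfies x = μ + z_p × σ,
where z_p = Φ⁻¹(p) is the standard normal quantile.

Step 1: z_{0.8} = Φ⁻¹(0.8) = 0.8416

Step 2: Solve for σ:
130.65 = 124 + 0.8416 × σ
σ = (130.65 - 124) / 0.8416
σ = 6.65 / 0.8416
σ = 7.9014

Verification: μ + z × σ = 124 + 0.8416 × 7.9014 = 130.65 ✓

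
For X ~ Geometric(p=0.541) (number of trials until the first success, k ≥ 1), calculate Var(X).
1.5683

We have X ~ Geometric(p=0.541) (number of trials until the first success, k ≥ 1).

For a Geometric distribution with p=0.541 (number of trials until the first success, k ≥ 1):
Var(X) = 1.5683

The variance measures the spread of the distribution around the mean.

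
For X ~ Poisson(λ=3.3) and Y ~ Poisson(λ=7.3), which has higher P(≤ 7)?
X has higher probability (P(X ≤ 7) = 0.9802 > P(Y ≤ 7) = 0.5541)

Compute P(≤ 7) for each distribution:

X ~ Poisson(λ=3.3):
P(X ≤ 7) = 0.9802

Y ~ Poisson(λ=7.3):
P(Y ≤ 7) = 0.5541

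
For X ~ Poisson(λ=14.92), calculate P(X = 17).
0.083816

We have X ~ Poisson(λ=14.92).

For a Poisson distribution, the PMF gives us the probability of each outcome.

Using the PMF formula:
P(X = 17) = 0.083816

Rounded to 4 decimal places: 0.0838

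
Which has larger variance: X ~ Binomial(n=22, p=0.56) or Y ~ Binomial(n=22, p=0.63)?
X has larger variance (5.4208 > 5.1282)

Compute the variance for each distribution:

X ~ Binomial(n=22, p=0.56):
Var(X) = 5.4208

Y ~ Binomial(n=22, p=0.63):
Var(Y) = 5.1282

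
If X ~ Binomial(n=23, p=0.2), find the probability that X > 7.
0.071506

We have X ~ Binomial(n=23, p=0.2).

P(X > 7) = 1 - P(X ≤ 7)
                = 1 - F(7)
                = 1 - 0.928494
                = 0.071506

So there's approximately a 7.2% chance that X exceeds 7.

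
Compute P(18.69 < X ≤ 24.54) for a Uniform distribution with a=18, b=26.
0.731250

We have X ~ Uniform(a=18, b=26).

To find P(18.69 < X ≤ 24.54), we use:
P(18.69 < X ≤ 24.54) = P(X ≤ 24.54) - P(X ≤ 18.69)
                 = F(24.54) - F(18.69)
                 = 0.817500 - 0.086250
                 = 0.731250

So there's approximately a 73.1% chance that X falls in this range.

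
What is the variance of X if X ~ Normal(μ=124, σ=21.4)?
457.9600

We have X ~ Normal(μ=124, σ=21.4).

For a Normal distribution with μ=124, σ=21.4:
Var(X) = 457.9600

The variance measures the spread of the distribution around the mean.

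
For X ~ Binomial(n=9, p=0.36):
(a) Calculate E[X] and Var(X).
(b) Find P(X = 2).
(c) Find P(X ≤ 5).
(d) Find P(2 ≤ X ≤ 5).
(a) E[X] = 3.2400, Var(X) = 2.0736
(b) P(X = 2) = 0.205195
(c) P(X ≤ 5) = 0.938785
(d) P(2 ≤ X ≤ 5) = 0.829573

We have X ~ Binomial(n=9, p=0.36).

(a) Moments:
E[X] = 3.2400
Var(X) = 2.0736
σ = √Var(X) = 1.4400

(b) Point probability using PMF:
P(X = 2) = 0.205195

(c) Cumulative probability using CDF:
P(X ≤ 5) = F(5) = 0.938785

(d) Range probability:
P(2 ≤ X ≤ 5) = P(X ≤ 5) - P(X ≤ 1)
                   = F(5) - F(1)
                   = 0.938785 - 0.109212
                   = 0.829573

This means approximately 83.0% of outcomes fall in the interval [2, 5].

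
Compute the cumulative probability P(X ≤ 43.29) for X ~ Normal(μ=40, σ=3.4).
0.833390

We have X ~ Normal(μ=40, σ=3.4).

The CDF gives us P(X ≤ k).

Using the CDF:
P(X ≤ 43.29) = 0.833390

This means there's approximately a 83.3% chance that X is at most 43.29.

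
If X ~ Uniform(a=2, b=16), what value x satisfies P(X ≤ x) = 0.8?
13.2000

We have X ~ Uniform(a=2, b=16).

We want to find x such that P(X ≤ x) = 0.8.

This is the 80th percentile, which means 80% of values fall below this point.

Using the inverse CDF (quantile function):
x = F⁻¹(0.8) = 13.2000

Verification: P(X ≤ 13.2000) = 0.8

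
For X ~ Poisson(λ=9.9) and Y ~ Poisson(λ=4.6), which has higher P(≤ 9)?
Y has higher probability (P(Y ≤ 9) = 0.9805 > P(X ≤ 9) = 0.4705)

Compute P(≤ 9) for each distribution:

X ~ Poisson(λ=9.9):
P(X ≤ 9) = 0.4705

Y ~ Poisson(λ=4.6):
P(Y ≤ 9) = 0.9805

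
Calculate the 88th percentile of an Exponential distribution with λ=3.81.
0.5565

We have X ~ Exponential(λ=3.81).

We want to find x such that P(X ≤ x) = 0.88.

This is the 88th percentile, which means 88% of values fall below this point.

Using the inverse CDF (quantile function):
x = F⁻¹(0.88) = 0.5565

Verification: P(X ≤ 0.5565) = 0.88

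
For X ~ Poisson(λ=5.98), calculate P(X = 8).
0.102567

We have X ~ Poisson(λ=5.98).

For a Poisson distribution, the PMF gives us the probability of each outcome.

Using the PMF formula:
P(X = 8) = 0.102567

Rounded to 4 decimal places: 0.1026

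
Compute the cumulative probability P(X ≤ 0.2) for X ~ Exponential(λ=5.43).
0.662436

We have X ~ Exponential(λ=5.43).

The CDF gives us P(X ≤ k).

Using the CDF:
P(X ≤ 0.2) = 0.662436

This means there's approximately a 66.2% chance that X is at most 0.2.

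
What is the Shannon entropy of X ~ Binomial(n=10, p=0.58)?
1.8617 nats

We have X ~ Binomial(n=10, p=0.58).

The Shannon entropy measures the uncertainty or information content of the distribution.

For a Binomial distribution with n=10, p=0.58:
H(X) = 1.8617 nats

(In bits, this would be 2.6859 bits.)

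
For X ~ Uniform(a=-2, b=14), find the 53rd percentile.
6.4800

We have X ~ Uniform(a=-2, b=14).

We want to find x such that P(X ≤ x) = 0.53.

This is the 53rd percentile, which means 53% of values fall below this point.

Using the inverse CDF (quantile function):
x = F⁻¹(0.53) = 6.4800

Verification: P(X ≤ 6.4800) = 0.53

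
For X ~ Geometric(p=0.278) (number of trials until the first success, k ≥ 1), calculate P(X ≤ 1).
0.278000

We have X ~ Geometric(p=0.278) (number of trials until the first success, k ≥ 1).

The CDF gives us P(X ≤ k).

Using the CDF:
P(X ≤ 1) = 0.278000

This means there's approximately a 27.8% chance that X is at most 1.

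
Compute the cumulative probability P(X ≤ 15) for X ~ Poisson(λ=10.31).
0.939647

We have X ~ Poisson(λ=10.31).

The CDF gives us P(X ≤ k).

Using the CDF:
P(X ≤ 15) = 0.939647

This means there's approximately a 94.0% chance that X is at most 15.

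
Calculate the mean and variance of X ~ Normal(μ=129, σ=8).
E[X] = 129.0000, Var(X) = 64.0000

We have X ~ Normal(μ=129, σ=8).

For a Normal distribution with μ=129, σ=8:

Expected value:
E[X] = 129.0000

Variance:
Var(X) = 64.0000

Standard deviation:
σ = √Var(X) = 8.0000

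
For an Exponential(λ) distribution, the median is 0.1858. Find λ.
λ = 3.7306

For X ~ Exponential(λ), the CDF is F(x) = 1 - e^(-λx).
The median m satisfies F(m) = 0.5:
1 - e^(-λm) = 0.5
e^(-λm) = 0.5
λm = ln(2)
m = ln(2) / λ

Given m = 0.1858:
λ = ln(2) / 0.1858 = 0.693147 / 0.1858 = 3.7306

Verification: ln(2) / 3.7306 = 0.1858 ✓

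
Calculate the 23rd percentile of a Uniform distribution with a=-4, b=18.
1.0600

We have X ~ Uniform(a=-4, b=18).

We want to find x such that P(X ≤ x) = 0.23.

This is the 23rd percentile, which means 23% of values fall below this point.

Using the inverse CDF (quantile function):
x = F⁻¹(0.23) = 1.0600

Verification: P(X ≤ 1.0600) = 0.23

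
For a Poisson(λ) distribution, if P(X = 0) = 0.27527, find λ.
λ = 1.2900

For a Poisson(λ) distribution, the PMF at 0 is:
P(X = 0) = λ^0 e^(-λ) / 0! = e^(-λ)

Given P(X = 0) = 0.27527:
e^(-λ) = 0.27527
-λ = ln(0.27527)
λ = -ln(0.27527) = 1.2900

Verification: e^(-1.2900) = 0.27527 ✓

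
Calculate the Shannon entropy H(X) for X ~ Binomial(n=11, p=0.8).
1.6734 nats

We have X ~ Binomial(n=11, p=0.8).

The Shannon entropy measures the uncertainty or information content of the distribution.

For a Binomial distribution with n=11, p=0.8:
H(X) = 1.6734 nats

(In bits, this would be 2.4142 bits.)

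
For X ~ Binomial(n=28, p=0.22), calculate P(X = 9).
0.074282

We have X ~ Binomial(n=28, p=0.22).

For a Binomial distribution, the PMF gives us the probability of each outcome.

Using the PMF formula:
P(X = 9) = 0.074282

Rounded to 4 decimal places: 0.0743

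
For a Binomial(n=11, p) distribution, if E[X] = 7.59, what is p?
p = 0.69

For a Binomial(n, p) distribution:
E[X] = n × p

Given n = 11 and E[X] = 7.59:
7.59 = 11 × p
p = 7.59 / 11 = 0.69

Verification: Binomial(11, 0.69) has E[X] = 7.59 ✓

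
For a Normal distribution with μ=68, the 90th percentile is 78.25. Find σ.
σ = 7.9981

For X ~ Normal(μ, σ), the p-th percentile satisfies x = μ + z_p × σ,
where z_p = Φ⁻¹(p) is the standard normal quantile.

Step 1: z_{0.9} = Φ⁻¹(0.9) = 1.2816

Step 2: Solve for σ:
78.25 = 68 + 1.2816 × σ
σ = (78.25 - 68) / 1.2816
σ = 10.25 / 1.2816
σ = 7.9981

Verification: μ + z × σ = 68 + 1.2816 × 7.9981 = 78.25 ✓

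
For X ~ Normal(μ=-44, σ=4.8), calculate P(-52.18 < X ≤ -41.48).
0.656033

We have X ~ Normal(μ=-44, σ=4.8).

To find P(-52.18 < X ≤ -41.48), we use:
P(-52.18 < X ≤ -41.48) = P(X ≤ -41.48) - P(X ≤ -52.18)
                 = F(-41.48) - F(-52.18)
                 = 0.700208 - 0.044175
                 = 0.656033

So there's approximately a 65.6% chance that X falls in this range.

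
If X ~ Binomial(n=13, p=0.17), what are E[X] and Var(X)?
E[X] = 2.2100, Var(X) = 1.8343

We have X ~ Binomial(n=13, p=0.17).

For a Binomial distribution with n=13, p=0.17:

Expected value:
E[X] = 2.2100

Variance:
Var(X) = 1.8343

Standard deviation:
σ = √Var(X) = 1.3544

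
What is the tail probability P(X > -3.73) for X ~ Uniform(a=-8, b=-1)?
0.390000

We have X ~ Uniform(a=-8, b=-1).

P(X > -3.73) = 1 - P(X ≤ -3.73)
                = 1 - F(-3.73)
                = 1 - 0.610000
                = 0.390000

So there's approximately a 39.0% chance that X exceeds -3.73.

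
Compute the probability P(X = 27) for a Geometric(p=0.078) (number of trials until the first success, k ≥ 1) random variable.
0.009443

We have X ~ Geometric(p=0.078) (number of trials until the first success, k ≥ 1).

For a Geometric distribution, the PMF gives us the probability of each outcome.

Using the PMF formula:
P(X = 27) = 0.009443

Rounded to 4 decimal places: 0.0094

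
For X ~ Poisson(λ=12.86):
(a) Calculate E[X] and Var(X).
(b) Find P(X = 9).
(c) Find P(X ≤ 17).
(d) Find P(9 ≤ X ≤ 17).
(a) E[X] = 12.8600, Var(X) = 12.8600
(b) P(X = 9) = 0.068925
(c) P(X ≤ 17) = 0.897995
(d) P(9 ≤ X ≤ 17) = 0.791661

We have X ~ Poisson(λ=12.86).

(a) Moments:
E[X] = 12.8600
Var(X) = 12.8600
σ = √Var(X) = 3.5861

(b) Point probability using PMF:
P(X = 9) = 0.068925

(c) Cumulative probability using CDF:
P(X ≤ 17) = F(17) = 0.897995

(d) Range probability:
P(9 ≤ X ≤ 17) = P(X ≤ 17) - P(X ≤ 8)
                   = F(17) - F(8)
                   = 0.897995 - 0.106335
                   = 0.791661

This means approximately 79.2% of outcomes fall in the interval [9, 17].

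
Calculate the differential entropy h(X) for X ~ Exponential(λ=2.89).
-0.0613 nats

We have X ~ Exponential(λ=2.89).

The differential entropy measures the uncertainty or information content of the distribution.

For an Exponential distribution with λ=2.89:
h(X) = -0.0613 nats

(In bits, this would be -0.0884 bits.)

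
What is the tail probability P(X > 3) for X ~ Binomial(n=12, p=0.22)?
0.261010

We have X ~ Binomial(n=12, p=0.22).

P(X > 3) = 1 - P(X ≤ 3)
                = 1 - F(3)
                = 1 - 0.738990
                = 0.261010

So there's approximately a 26.1% chance that X exceeds 3.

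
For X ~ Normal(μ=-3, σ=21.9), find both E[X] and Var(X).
E[X] = -3.0000, Var(X) = 479.6100

We have X ~ Normal(μ=-3, σ=21.9).

For a Normal distribution with μ=-3, σ=21.9:

Expected value:
E[X] = -3.0000

Variance:
Var(X) = 479.6100

Standard deviation:
σ = √Var(X) = 21.9000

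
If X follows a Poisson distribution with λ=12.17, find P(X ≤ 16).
0.889218

We have X ~ Poisson(λ=12.17).

The CDF gives us P(X ≤ k).

Using the CDF:
P(X ≤ 16) = 0.889218

This means there's approximately a 88.9% chance that X is at most 16.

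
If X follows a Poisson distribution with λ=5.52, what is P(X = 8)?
0.085642

We have X ~ Poisson(λ=5.52).

For a Poisson distribution, the PMF gives us the probability of each outcome.

Using the PMF formula:
P(X = 8) = 0.085642

Rounded to 4 decimal places: 0.0856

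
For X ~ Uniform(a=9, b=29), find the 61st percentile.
21.2000

We have X ~ Uniform(a=9, b=29).

We want to find x such that P(X ≤ x) = 0.61.

This is the 61st percentile, which means 61% of values fall below this point.

Using the inverse CDF (quantile function):
x = F⁻¹(0.61) = 21.2000

Verification: P(X ≤ 21.2000) = 0.61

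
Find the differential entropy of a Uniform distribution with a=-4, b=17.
3.0445 nats

We have X ~ Uniform(a=-4, b=17).

The differential entropy measures the uncertainty or information content of the distribution.

For a Uniform distribution with a=-4, b=17:
h(X) = 3.0445 nats

(In bits, this would be 4.3923 bits.)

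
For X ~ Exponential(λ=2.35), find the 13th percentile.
0.0593

We have X ~ Exponential(λ=2.35).

We want to find x such that P(X ≤ x) = 0.13.

This is the 13th percentile, which means 13% of values fall below this point.

Using the inverse CDF (quantile function):
x = F⁻¹(0.13) = 0.0593

Verification: P(X ≤ 0.0593) = 0.13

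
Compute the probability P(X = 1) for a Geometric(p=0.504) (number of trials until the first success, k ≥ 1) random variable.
0.504000

We have X ~ Geometric(p=0.504) (number of trials until the first success, k ≥ 1).

For a Geometric distribution, the PMF gives us the probability of each outcome.

Using the PMF formula:
P(X = 1) = 0.504000

Rounded to 4 decimal places: 0.5040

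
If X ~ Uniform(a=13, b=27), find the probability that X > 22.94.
0.290000

We have X ~ Uniform(a=13, b=27).

P(X > 22.94) = 1 - P(X ≤ 22.94)
                = 1 - F(22.94)
                = 1 - 0.710000
                = 0.290000

So there's approximately a 29.0% chance that X exceeds 22.94.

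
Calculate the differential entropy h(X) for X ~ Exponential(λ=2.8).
-0.0296 nats

We have X ~ Exponential(λ=2.8).

The differential entropy measures the uncertainty or information content of the distribution.

For an Exponential distribution with λ=2.8:
h(X) = -0.0296 nats

(In bits, this would be -0.0427 bits.)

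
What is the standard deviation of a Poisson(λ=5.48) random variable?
2.3409

We have X ~ Poisson(λ=5.48).

For a Poisson distribution with λ=5.48:
σ = √Var(X) = 2.3409

The standard deviation is the square root of the variance.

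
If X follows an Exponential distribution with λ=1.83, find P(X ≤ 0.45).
0.561107

We have X ~ Exponential(λ=1.83).

The CDF gives us P(X ≤ k).

Using the CDF:
P(X ≤ 0.45) = 0.561107

This means there's approximately a 56.1% chance that X is at most 0.45.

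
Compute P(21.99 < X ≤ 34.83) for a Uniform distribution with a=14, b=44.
0.428000

We have X ~ Uniform(a=14, b=44).

To find P(21.99 < X ≤ 34.83), we use:
P(21.99 < X ≤ 34.83) = P(X ≤ 34.83) - P(X ≤ 21.99)
                 = F(34.83) - F(21.99)
                 = 0.694333 - 0.266333
                 = 0.428000

So there's approximately a 42.8% chance that X falls in this range.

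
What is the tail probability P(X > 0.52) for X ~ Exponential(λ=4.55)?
0.093855

We have X ~ Exponential(λ=4.55).

P(X > 0.52) = 1 - P(X ≤ 0.52)
                = 1 - F(0.52)
                = 1 - 0.906145
                = 0.093855

So there's approximately a 9.4% chance that X exceeds 0.52.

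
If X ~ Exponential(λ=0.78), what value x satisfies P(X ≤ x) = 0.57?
1.0820

We have X ~ Exponential(λ=0.78).

We want to find x such that P(X ≤ x) = 0.57.

This is the 57th percentile, which means 57% of values fall below this point.

Using the inverse CDF (quantile function):
x = F⁻¹(0.57) = 1.0820

Verification: P(X ≤ 1.0820) = 0.57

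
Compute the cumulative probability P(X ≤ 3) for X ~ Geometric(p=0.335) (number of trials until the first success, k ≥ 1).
0.705920

We have X ~ Geometric(p=0.335) (number of trials until the first success, k ≥ 1).

The CDF gives us P(X ≤ k).

Using the CDF:
P(X ≤ 3) = 0.705920

This means there's approximately a 70.6% chance that X is at most 3.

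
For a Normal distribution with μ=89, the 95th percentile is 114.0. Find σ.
σ = 15.1989

For X ~ Normal(μ, σ), the p-th percentile satisfies x = μ + z_p × σ,
where z_p = Φ⁻¹(p) is the standard normal quantile.

Step 1: z_{0.95} = Φ⁻¹(0.95) = 1.6449

Step 2: Solve for σ:
114.0 = 89 + 1.6449 × σ
σ = (114.0 - 89) / 1.6449
σ = 25.00 / 1.6449
σ = 15.1989

Verification: μ + z × σ = 89 + 1.6449 × 15.1989 = 114.00 ✓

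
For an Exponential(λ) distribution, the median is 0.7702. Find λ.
λ = 0.9000

For X ~ Exponential(λ), the CDF is F(x) = 1 - e^(-λx).
The median m satisfies F(m) = 0.5:
1 - e^(-λm) = 0.5
e^(-λm) = 0.5
λm = ln(2)
m = ln(2) / λ

Given m = 0.7702:
λ = ln(2) / 0.7702 = 0.693147 / 0.7702 = 0.9000

Verification: ln(2) / 0.9000 = 0.7702 ✓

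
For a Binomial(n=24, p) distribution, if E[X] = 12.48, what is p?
p = 0.52

For a Binomial(n, p) distribution:
E[X] = n × p

Given n = 24 and E[X] = 12.48:
12.48 = 24 × p
p = 12.48 / 24 = 0.52

Verification: Binomial(24, 0.52) has E[X] = 12.48 ✓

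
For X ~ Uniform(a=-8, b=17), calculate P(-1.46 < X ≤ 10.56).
0.480800

We have X ~ Uniform(a=-8, b=17).

To find P(-1.46 < X ≤ 10.56), we use:
P(-1.46 < X ≤ 10.56) = P(X ≤ 10.56) - P(X ≤ -1.46)
                 = F(10.56) - F(-1.46)
                 = 0.742400 - 0.261600
                 = 0.480800

So there's approximately a 48.1% chance that X falls in this range.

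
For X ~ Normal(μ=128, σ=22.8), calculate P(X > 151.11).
0.155388

We have X ~ Normal(μ=128, σ=22.8).

P(X > 151.11) = 1 - P(X ≤ 151.11)
                = 1 - F(151.11)
                = 1 - 0.844612
                = 0.155388

So there's approximately a 15.5% chance that X exceeds 151.11.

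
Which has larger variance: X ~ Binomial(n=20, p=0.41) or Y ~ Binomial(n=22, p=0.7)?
X has larger variance (4.8380 > 4.6200)

Compute the variance for each distribution:

X ~ Binomial(n=20, p=0.41):
Var(X) = 4.8380

Y ~ Binomial(n=22, p=0.7):
Var(Y) = 4.6200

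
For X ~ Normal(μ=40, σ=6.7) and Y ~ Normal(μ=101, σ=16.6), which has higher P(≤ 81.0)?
X has higher probability (P(X ≤ 81.0) = 1.0000 > P(Y ≤ 81.0) = 0.1141)

Compute P(≤ 81.0) for each distribution:

X ~ Normal(μ=40, σ=6.7):
P(X ≤ 81.0) = 1.0000

Y ~ Normal(μ=101, σ=16.6):
P(Y ≤ 81.0) = 0.1141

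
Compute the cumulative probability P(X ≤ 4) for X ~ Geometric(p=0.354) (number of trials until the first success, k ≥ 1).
0.825847

We have X ~ Geometric(p=0.354) (number of trials until the first success, k ≥ 1).

The CDF gives us P(X ≤ k).

Using the CDF:
P(X ≤ 4) = 0.825847

This means there's approximately a 82.6% chance that X is at most 4.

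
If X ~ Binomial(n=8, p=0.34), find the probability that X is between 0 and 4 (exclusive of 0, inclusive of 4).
0.869052

We have X ~ Binomial(n=8, p=0.34).

To find P(0 < X ≤ 4), we use:
P(0 < X ≤ 4) = P(X ≤ 4) - P(X ≤ 0)
                 = F(4) - F(0)
                 = 0.905057 - 0.036004
                 = 0.869052

So there's approximately a 86.9% chance that X falls in this range.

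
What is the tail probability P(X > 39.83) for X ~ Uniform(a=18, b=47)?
0.247241

We have X ~ Uniform(a=18, b=47).

P(X > 39.83) = 1 - P(X ≤ 39.83)
                = 1 - F(39.83)
                = 1 - 0.752759
                = 0.247241

So there's approximately a 24.7% chance that X exceeds 39.83.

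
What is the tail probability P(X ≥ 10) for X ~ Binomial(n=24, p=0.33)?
0.242573

We have X ~ Binomial(n=24, p=0.33).

For discrete distributions, P(X ≥ 10) = 1 - P(X ≤ 9).

P(X ≤ 9) = 0.757427
P(X ≥ 10) = 1 - 0.757427 = 0.242573

So there's approximately a 24.3% chance that X is at least 10.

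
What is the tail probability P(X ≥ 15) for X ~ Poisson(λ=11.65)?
0.197271

We have X ~ Poisson(λ=11.65).

For discrete distributions, P(X ≥ 15) = 1 - P(X ≤ 14).

P(X ≤ 14) = 0.802729
P(X ≥ 15) = 1 - 0.802729 = 0.197271

So there's approximately a 19.7% chance that X is at least 15.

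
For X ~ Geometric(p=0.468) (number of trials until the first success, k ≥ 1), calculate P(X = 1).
0.468000

We have X ~ Geometric(p=0.468) (number of trials until the first success, k ≥ 1).

For a Geometric distribution, the PMF gives us the probability of each outcome.

Using the PMF formula:
P(X = 1) = 0.468000

Rounded to 4 decimal places: 0.4680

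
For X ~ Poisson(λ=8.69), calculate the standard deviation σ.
2.9479

We have X ~ Poisson(λ=8.69).

For a Poisson distribution with λ=8.69:
σ = √Var(X) = 2.9479

The standard deviation is the square root of the variance.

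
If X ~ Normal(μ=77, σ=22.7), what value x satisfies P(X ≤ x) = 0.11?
49.1578

We have X ~ Normal(μ=77, σ=22.7).

We want to find x such that P(X ≤ x) = 0.11.

This is the 11th percentile, which means 11% of values fall below this point.

Using the inverse CDF (quantile function):
x = F⁻¹(0.11) = 49.1578

Verification: P(X ≤ 49.1578) = 0.11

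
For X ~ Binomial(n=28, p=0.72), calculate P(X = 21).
0.161233

We have X ~ Binomial(n=28, p=0.72).

For a Binomial distribution, the PMF gives us the probability of each outcome.

Using the PMF formula:
P(X = 21) = 0.161233

Rounded to 4 decimal places: 0.1612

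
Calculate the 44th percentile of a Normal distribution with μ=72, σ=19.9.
68.9957

We have X ~ Normal(μ=72, σ=19.9).

We want to find x such that P(X ≤ x) = 0.44.

This is the 44th percentile, which means 44% of values fall below this point.

Using the inverse CDF (quantile function):
x = F⁻¹(0.44) = 68.9957

Verification: P(X ≤ 68.9957) = 0.44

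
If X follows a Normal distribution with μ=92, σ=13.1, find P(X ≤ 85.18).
0.301319

We have X ~ Normal(μ=92, σ=13.1).

The CDF gives us P(X ≤ k).

Using the CDF:
P(X ≤ 85.18) = 0.301319

This means there's approximately a 30.1% chance that X is at most 85.18.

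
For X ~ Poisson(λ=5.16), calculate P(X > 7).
0.150609

We have X ~ Poisson(λ=5.16).

P(X > 7) = 1 - P(X ≤ 7)
                = 1 - F(7)
                = 1 - 0.849391
                = 0.150609

So there's approximately a 15.1% chance that X exceeds 7.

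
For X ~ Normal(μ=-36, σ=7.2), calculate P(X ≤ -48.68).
0.039110

We have X ~ Normal(μ=-36, σ=7.2).

The CDF gives us P(X ≤ k).

Using the CDF:
P(X ≤ -48.68) = 0.039110

This means there's approximately a 3.9% chance that X is at most -48.68.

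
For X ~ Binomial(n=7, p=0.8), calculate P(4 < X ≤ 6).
0.642253

We have X ~ Binomial(n=7, p=0.8).

To find P(4 < X ≤ 6), we use:
P(4 < X ≤ 6) = P(X ≤ 6) - P(X ≤ 4)
                 = F(6) - F(4)
                 = 0.790285 - 0.148032
                 = 0.642253

So there's approximately a 64.2% chance that X falls in this range.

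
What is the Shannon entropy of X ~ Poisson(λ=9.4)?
2.5299 nats

We have X ~ Poisson(λ=9.4).

The Shannon entropy measures the uncertainty or information content of the distribution.

For a Poisson distribution with λ=9.4:
H(X) = 2.5299 nats

(In bits, this would be 3.6498 bits.)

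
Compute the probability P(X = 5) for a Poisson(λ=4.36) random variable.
0.167775

We have X ~ Poisson(λ=4.36).

For a Poisson distribution, the PMF gives us the probability of each outcome.

Using the PMF formula:
P(X = 5) = 0.167775

Rounded to 4 decimal places: 0.1678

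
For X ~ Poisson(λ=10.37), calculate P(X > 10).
0.463147

We have X ~ Poisson(λ=10.37).

P(X > 10) = 1 - P(X ≤ 10)
                = 1 - F(10)
                = 1 - 0.536853
                = 0.463147

So there's approximately a 46.3% chance that X exceeds 10.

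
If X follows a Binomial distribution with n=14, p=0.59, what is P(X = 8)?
0.209447

We have X ~ Binomial(n=14, p=0.59).

For a Binomial distribution, the PMF gives us the probability of each outcome.

Using the PMF formula:
P(X = 8) = 0.209447

Rounded to 4 decimal places: 0.2094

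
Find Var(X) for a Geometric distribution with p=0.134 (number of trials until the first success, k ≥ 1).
48.2290

We have X ~ Geometric(p=0.134) (number of trials until the first success, k ≥ 1).

For a Geometric distribution with p=0.134 (number of trials until the first success, k ≥ 1):
Var(X) = 48.2290

The variance measures the spread of the distribution around the mean.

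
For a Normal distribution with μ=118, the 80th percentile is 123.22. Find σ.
σ = 6.2023

For X ~ Normal(μ, σ), the p-th percentile satisfies x = μ + z_p × σ,
where z_p = Φ⁻¹(p) is the standard normal quantile.

Step 1: z_{0.8} = Φ⁻¹(0.8) = 0.8416

Step 2: Solve for σ:
123.22 = 118 + 0.8416 × σ
σ = (123.22 - 118) / 0.8416
σ = 5.22 / 0.8416
σ = 6.2023

Verification: μ + z × σ = 118 + 0.8416 × 6.2023 = 123.22 ✓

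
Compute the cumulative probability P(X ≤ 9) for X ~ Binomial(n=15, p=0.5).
0.849121

We have X ~ Binomial(n=15, p=0.5).

The CDF gives us P(X ≤ k).

Using the CDF:
P(X ≤ 9) = 0.849121

This means there's approximately a 84.9% chance that X is at most 9.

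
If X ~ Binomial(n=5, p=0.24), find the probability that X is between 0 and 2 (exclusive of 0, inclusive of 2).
0.653196

We have X ~ Binomial(n=5, p=0.24).

To find P(0 < X ≤ 2), we use:
P(0 < X ≤ 2) = P(X ≤ 2) - P(X ≤ 0)
                 = F(2) - F(0)
                 = 0.906749 - 0.253553
                 = 0.653196

So there's approximately a 65.3% chance that X falls in this range.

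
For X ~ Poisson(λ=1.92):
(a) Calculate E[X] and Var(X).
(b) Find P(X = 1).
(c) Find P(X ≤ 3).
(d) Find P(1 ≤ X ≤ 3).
(a) E[X] = 1.9200, Var(X) = 1.9200
(b) P(X = 1) = 0.281485
(c) P(X ≤ 3) = 0.871263
(d) P(1 ≤ X ≤ 3) = 0.724656

We have X ~ Poisson(λ=1.92).

(a) Moments:
E[X] = 1.9200
Var(X) = 1.9200
σ = √Var(X) = 1.3856

(b) Point probability using PMF:
P(X = 1) = 0.281485

(c) Cumulative probability using CDF:
P(X ≤ 3) = F(3) = 0.871263

(d) Range probability:
P(1 ≤ X ≤ 3) = P(X ≤ 3) - P(X ≤ 0)
                   = F(3) - F(0)
                   = 0.871263 - 0.146607
                   = 0.724656

This means approximately 72.5% of outcomes fall in the interval [1, 3].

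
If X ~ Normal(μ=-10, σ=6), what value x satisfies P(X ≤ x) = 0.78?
-5.3668

We have X ~ Normal(μ=-10, σ=6).

We want to find x such that P(X ≤ x) = 0.78.

This is the 78th percentile, which means 78% of values fall below this point.

Using the inverse CDF (quantile function):
x = F⁻¹(0.78) = -5.3668

Verification: P(X ≤ -5.3668) = 0.78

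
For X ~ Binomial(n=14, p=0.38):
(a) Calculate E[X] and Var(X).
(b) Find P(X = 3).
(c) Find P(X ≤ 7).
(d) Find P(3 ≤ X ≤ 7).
(a) E[X] = 5.3200, Var(X) = 3.2984
(b) P(X = 3) = 0.103935
(c) P(X ≤ 7) = 0.883833
(d) P(3 ≤ X ≤ 7) = 0.829557

We have X ~ Binomial(n=14, p=0.38).

(a) Moments:
E[X] = 5.3200
Var(X) = 3.2984
σ = √Var(X) = 1.8161

(b) Point probability using PMF:
P(X = 3) = 0.103935

(c) Cumulative probability using CDF:
P(X ≤ 7) = F(7) = 0.883833

(d) Range probability:
P(3 ≤ X ≤ 7) = P(X ≤ 7) - P(X ≤ 2)
                   = F(7) - F(2)
                   = 0.883833 - 0.054276
                   = 0.829557

This means approximately 83.0% of outcomes fall in the interval [3, 7].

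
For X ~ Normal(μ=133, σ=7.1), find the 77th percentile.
138.2458

We have X ~ Normal(μ=133, σ=7.1).

We want to find x such that P(X ≤ x) = 0.77.

This is the 77th percentile, which means 77% of values fall below this point.

Using the inverse CDF (quantile function):
x = F⁻¹(0.77) = 138.2458

Verification: P(X ≤ 138.2458) = 0.77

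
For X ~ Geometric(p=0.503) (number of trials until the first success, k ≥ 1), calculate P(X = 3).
0.124246

We have X ~ Geometric(p=0.503) (number of trials until the first success, k ≥ 1).

For a Geometric distribution, the PMF gives us the probability of each outcome.

Using the PMF formula:
P(X = 3) = 0.124246

Rounded to 4 decimal places: 0.1242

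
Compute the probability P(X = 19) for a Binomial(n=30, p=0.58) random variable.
0.125396

We have X ~ Binomial(n=30, p=0.58).

For a Binomial distribution, the PMF gives us the probability of each outcome.

Using the PMF formula:
P(X = 19) = 0.125396

Rounded to 4 decimal places: 0.1254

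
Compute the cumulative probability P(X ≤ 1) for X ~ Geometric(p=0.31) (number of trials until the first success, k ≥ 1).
0.310000

We have X ~ Geometric(p=0.31) (number of trials until the first success, k ≥ 1).

The CDF gives us P(X ≤ k).

Using the CDF:
P(X ≤ 1) = 0.310000

This means there's approximately a 31.0% chance that X is at most 1.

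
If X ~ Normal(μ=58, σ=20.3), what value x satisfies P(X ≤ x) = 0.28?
46.1683

We have X ~ Normal(μ=58, σ=20.3).

We want to find x such that P(X ≤ x) = 0.28.

This is the 28th percentile, which means 28% of values fall below this point.

Using the inverse CDF (quantile function):
x = F⁻¹(0.28) = 46.1683

Verification: P(X ≤ 46.1683) = 0.28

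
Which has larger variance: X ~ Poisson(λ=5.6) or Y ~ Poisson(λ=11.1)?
Y has larger variance (11.1000 > 5.6000)

Compute the variance for each distribution:

X ~ Poisson(λ=5.6):
Var(X) = 5.6000

Y ~ Poisson(λ=11.1):
Var(Y) = 11.1000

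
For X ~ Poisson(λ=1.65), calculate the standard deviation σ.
1.2845

We have X ~ Poisson(λ=1.65).

For a Poisson distribution with λ=1.65:
σ = √Var(X) = 1.2845

The standard deviation is the square root of the variance.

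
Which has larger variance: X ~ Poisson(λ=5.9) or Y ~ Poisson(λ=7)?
Y has larger variance (7.0000 > 5.9000)

Compute the variance for each distribution:

X ~ Poisson(λ=5.9):
Var(X) = 5.9000

Y ~ Poisson(λ=7):
Var(Y) = 7.0000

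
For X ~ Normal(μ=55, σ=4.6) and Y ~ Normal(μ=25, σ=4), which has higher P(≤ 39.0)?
Y has higher probability (P(Y ≤ 39.0) = 0.9998 > P(X ≤ 39.0) = 0.0003)

Compute P(≤ 39.0) for each distribution:

X ~ Normal(μ=55, σ=4.6):
P(X ≤ 39.0) = 0.0003

Y ~ Normal(μ=25, σ=4):
P(Y ≤ 39.0) = 0.9998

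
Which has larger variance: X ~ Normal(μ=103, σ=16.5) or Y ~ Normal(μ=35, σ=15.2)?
X has larger variance (272.2500 > 231.0400)

Compute the variance for each distribution:

X ~ Normal(μ=103, σ=16.5):
Var(X) = 272.2500

Y ~ Normal(μ=35, σ=15.2):
Var(Y) = 231.0400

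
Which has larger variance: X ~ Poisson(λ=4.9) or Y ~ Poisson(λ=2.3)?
X has larger variance (4.9000 > 2.3000)

Compute the variance for each distribution:

X ~ Poisson(λ=4.9):
Var(X) = 4.9000

Y ~ Poisson(λ=2.3):
Var(Y) = 2.3000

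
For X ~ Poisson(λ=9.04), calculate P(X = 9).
0.131744

We have X ~ Poisson(λ=9.04).

For a Poisson distribution, the PMF gives us the probability of each outcome.

Using the PMF formula:
P(X = 9) = 0.131744

Rounded to 4 decimal places: 0.1317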